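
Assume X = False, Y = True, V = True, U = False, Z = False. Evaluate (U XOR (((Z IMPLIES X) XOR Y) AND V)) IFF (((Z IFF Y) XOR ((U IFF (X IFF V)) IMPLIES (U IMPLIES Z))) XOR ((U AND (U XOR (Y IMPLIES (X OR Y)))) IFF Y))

Z IMPLIES X = False IMPLIES False = True
(Z IMPLIES X) XOR Y = True XOR True = False
((Z IMPLIES X) XOR Y) AND V = False AND True = False
U XOR (((Z IMPLIES X) XOR Y) AND V) = False XOR False = False
Z IFF Y = False IFF True = False
X IFF V = False IFF True = False
U IFF (X IFF V) = False IFF False = True
U IMPLIES Z = False IMPLIES False = True
(U IFF (X IFF V)) IMPLIES (U IMPLIES Z) = True IMPLIES True = True
(Z IFF Y) XOR ((U IFF (X IFF V)) IMPLIES (U IMPLIES Z)) = False XOR True = True
X OR Y = False OR True = True
Y IMPLIES (X OR Y) = True IMPLIES True = True
U XOR (Y IMPLIES (X OR Y)) = False XOR True = True
U AND (U XOR (Y IMPLIES (X OR Y))) = False AND True = False
(U AND (U XOR (Y IMPLIES (X OR Y)))) IFF Y = False IFF True = False
((Z IFF Y) XOR ((U IFF (X IFF V)) IMPLIES (U IMPLIES Z))) XOR ((U AND (U XOR (Y IMPLIES (X OR Y)))) IFF Y) = True XOR False = True
(U XOR (((Z IMPLIES X) XOR Y) AND V)) IFF (((Z IFF Y) XOR ((U IFF (X IFF V)) IMPLIES (U IMPLIES Z))) XOR ((U AND (U XOR (Y IMPLIES (X OR Y)))) IFF Y)) = False IFF True = False

False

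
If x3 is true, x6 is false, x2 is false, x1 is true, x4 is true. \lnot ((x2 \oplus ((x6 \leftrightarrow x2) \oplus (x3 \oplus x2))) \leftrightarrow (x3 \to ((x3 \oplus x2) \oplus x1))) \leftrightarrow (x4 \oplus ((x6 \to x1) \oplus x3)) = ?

x6 \leftrightarrow x2 = \text{False} \leftrightarrow \text{False} = \text{True}
x3 \oplus x2 = \text{True} \oplus \text{False} = \text{True}
(x6 \leftrightarrow x2) \oplus (x3 \oplus x2) = \text{True} \oplus \text{True} = \text{False}
x2 \oplus ((x6 \leftrightarrow x2) \oplus (x3 \oplus x2)) = \text{False} \oplus \text{False} = \text{False}
x3 \oplus x2 = \text{True} \oplus \text{False} = \text{True}
(x3 \oplus x2) \oplus x1 = \text{True} \oplus \text{True} = \text{False}
x3 \to ((x3 \oplus x2) \oplus x1) = \text{True} \to \text{False} = \text{False}
(x2 \oplus ((x6 \leftrightarrow x2) \oplus (x3 \oplus x2))) \leftrightarrow (x3 \to ((x3 \oplus x2) \oplus x1)) = \text{False} \leftrightarrow \text{False} = \text{True}
\lnot ((x2 \oplus ((x6 \leftrightarrow x2) \oplus (x3 \oplus x2))) \leftrightarrow (x3 \to ((x3 \oplus x2) \oplus x1))) = \lnot \text{True} = \text{False}
x6 \to x1 = \text{False} \to \text{True} = \text{True}
(x6 \to x1) \oplus x3 = \text{True} \oplus \text{True} = \text{False}
x4 \oplus ((x6 \to x1) \oplus x3) = \text{True} \oplus \text{False} = \text{True}
\lnot ((x2 \oplus ((x6 \leftrightarrow x2) \oplus (x3 \oplus x2))) \leftrightarrow (x3 \to ((x3 \oplus x2) \oplus x1))) \leftrightarrow (x4 \oplus ((x6 \to x1) \oplus x3)) = \text{False} \leftrightarrow \text{True} = \text{False}

\text{False}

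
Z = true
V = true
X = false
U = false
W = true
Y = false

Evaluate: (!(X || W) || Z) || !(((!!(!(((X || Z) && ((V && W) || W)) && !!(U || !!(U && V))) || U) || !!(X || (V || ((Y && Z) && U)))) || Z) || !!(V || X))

true

Substituting Z=true, V=true, X=false, U=false, W=true, Y=false:
X || W = false || true = true
!(X || W) = !true = false
!(X || W) || Z = false || true = true
X || Z = false || true = true
V && W = true && true = true
(V && W) || W = true || true = true
(X || Z) && ((V && W) || W) = true && true = true
U && V = false && true = false
!(U && V) = !false = true
!!(U && V) = !true = false
U || !!(U && V) = false || false = false
!(U || !!(U && V)) = !false = true
!!(U || !!(U && V)) = !true = false
((X || Z) && ((V && W) || W)) && !!(U || !!(U && V)) = true && false = false
!(((X || Z) && ((V && W) || W)) && !!(U || !!(U && V))) = !false = true
!(((X || Z) && ((V && W) || W)) && !!(U || !!(U && V))) || U = true || false = true
!(!(((X || Z) && ((V && W) || W)) && !!(U || !!(U && V))) || U) = !true = false
!!(!(((X || Z) && ((V && W) || W)) && !!(U || !!(U && V))) || U) = !false = true
Y && Z = false && true = false
(Y && Z) && U = false && false = false
V || ((Y && Z) && U) = true || false = true
X || (V || ((Y && Z) && U)) = false || true = true
!(X || (V || ((Y && Z) && U))) = !true = false
!!(X || (V || ((Y && Z) && U))) = !false = true
!!(!(((X || Z) && ((V && W) || W)) && !!(U || !!(U && V))) || U) || !!(X || (V || ((Y && Z) && U))) = true || true = true
(!!(!(((X || Z) && ((V && W) || W)) && !!(U || !!(U && V))) || U) || !!(X || (V || ((Y && Z) && U)))) || Z = true || true = true
V || X = true || false = true
!(V || X) = !true = false
!!(V || X) = !false = true
((!!(!(((X || Z) && ((V && W) || W)) && !!(U || !!(U && V))) || U) || !!(X || (V || ((Y && Z) && U)))) || Z) || !!(V || X) = true || true = true
!(((!!(!(((X || Z) && ((V && W) || W)) && !!(U || !!(U && V))) || U) || !!(X || (V || ((Y && Z) && U)))) || Z) || !!(V || X)) = !true = false
(!(X || W) || Z) || !(((!!(!(((X || Z) && ((V && W) || W)) && !!(U || !!(U && V))) || U) || !!(X || (V || ((Y && Z) && U)))) || Z) || !!(V || X)) = true || false = true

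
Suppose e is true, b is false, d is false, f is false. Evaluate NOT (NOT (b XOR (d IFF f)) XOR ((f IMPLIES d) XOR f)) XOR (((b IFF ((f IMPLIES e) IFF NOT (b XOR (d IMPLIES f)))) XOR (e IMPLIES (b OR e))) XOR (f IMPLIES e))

true

d IFF f = false IFF false = true
b XOR (d IFF f) = false XOR true = true
NOT (b XOR (d IFF f)) = NOT true = false
f IMPLIES d = false IMPLIES false = true
(f IMPLIES d) XOR f = true XOR false = true
NOT (b XOR (d IFF f)) XOR ((f IMPLIES d) XOR f) = false XOR true = true
NOT (NOT (b XOR (d IFF f)) XOR ((f IMPLIES d) XOR f)) = NOT true = false
f IMPLIES e = false IMPLIES true = true
d IMPLIES f = false IMPLIES false = true
b XOR (d IMPLIES f) = false XOR true = true
NOT (b XOR (d IMPLIES f)) = NOT true = false
(f IMPLIES e) IFF NOT (b XOR (d IMPLIES f)) = true IFF false = false
b IFF ((f IMPLIES e) IFF NOT (b XOR (d IMPLIES f))) = false IFF false = true
b OR e = false OR true = true
e IMPLIES (b OR e) = true IMPLIES true = true
(b IFF ((f IMPLIES e) IFF NOT (b XOR (d IMPLIES f)))) XOR (e IMPLIES (b OR e)) = true XOR true = false
f IMPLIES e = false IMPLIES true = true
((b IFF ((f IMPLIES e) IFF NOT (b XOR (d IMPLIES f)))) XOR (e IMPLIES (b OR e))) XOR (f IMPLIES e) = false XOR true = true
NOT (NOT (b XOR (d IFF f)) XOR ((f IMPLIES d) XOR f)) XOR (((b IFF ((f IMPLIES e) IFF NOT (b XOR (d IMPLIES f)))) XOR (e IMPLIES (b OR e))) XOR (f IMPLIES e)) = false XOR true = true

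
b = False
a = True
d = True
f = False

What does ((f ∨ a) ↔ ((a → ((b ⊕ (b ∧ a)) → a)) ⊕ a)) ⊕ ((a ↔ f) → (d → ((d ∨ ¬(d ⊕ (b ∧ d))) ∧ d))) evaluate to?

True

f ∨ a = False ∨ True = True
b ∧ a = False ∧ True = False
b ⊕ (b ∧ a) = False ⊕ False = False
(b ⊕ (b ∧ a)) → a = False → True = True
a → ((b ⊕ (b ∧ a)) → a) = True → True = True
(a → ((b ⊕ (b ∧ a)) → a)) ⊕ a = True ⊕ True = False
(f ∨ a) ↔ ((a → ((b ⊕ (b ∧ a)) → a)) ⊕ a) = True ↔ False = False
a ↔ f = True ↔ False = False
b ∧ d = False ∧ True = False
d ⊕ (b ∧ d) = True ⊕ False = True
¬(d ⊕ (b ∧ d)) = ¬True = False
d ∨ ¬(d ⊕ (b ∧ d)) = True ∨ False = True
(d ∨ ¬(d ⊕ (b ∧ d))) ∧ d = True ∧ True = True
d → ((d ∨ ¬(d ⊕ (b ∧ d))) ∧ d) = True → True = True
(a ↔ f) → (d → ((d ∨ ¬(d ⊕ (b ∧ d))) ∧ d)) = False → True = True
((f ∨ a) ↔ ((a → ((b ⊕ (b ∧ a)) → a)) ⊕ a)) ⊕ ((a ↔ f) → (d → ((d ∨ ¬(d ⊕ (b ∧ d))) ∧ d))) = False ⊕ True = True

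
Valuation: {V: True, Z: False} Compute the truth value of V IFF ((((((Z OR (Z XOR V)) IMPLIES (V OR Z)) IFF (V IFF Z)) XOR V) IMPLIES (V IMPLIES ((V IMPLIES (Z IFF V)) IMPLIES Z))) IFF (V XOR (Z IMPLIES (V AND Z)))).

Substituting V=True, Z=False:
Z XOR V = False XOR True = True
Z OR (Z XOR V) = False OR True = True
V OR Z = True OR False = True
(Z OR (Z XOR V)) IMPLIES (V OR Z) = True IMPLIES True = True
V IFF Z = True IFF False = False
((Z OR (Z XOR V)) IMPLIES (V OR Z)) IFF (V IFF Z) = True IFF False = False
(((Z OR (Z XOR V)) IMPLIES (V OR Z)) IFF (V IFF Z)) XOR V = False XOR True = True
Z IFF V = False IFF True = False
V IMPLIES (Z IFF V) = True IMPLIES False = False
(V IMPLIES (Z IFF V)) IMPLIES Z = False IMPLIES False = True
V IMPLIES ((V IMPLIES (Z IFF V)) IMPLIES Z) = True IMPLIES True = True
((((Z OR (Z XOR V)) IMPLIES (V OR Z)) IFF (V IFF Z)) XOR V) IMPLIES (V IMPLIES ((V IMPLIES (Z IFF V)) IMPLIES Z)) = True IMPLIES True = True
V AND Z = True AND False = False
Z IMPLIES (V AND Z) = False IMPLIES False = True
V XOR (Z IMPLIES (V AND Z)) = True XOR True = False
(((((Z OR (Z XOR V)) IMPLIES (V OR Z)) IFF (V IFF Z)) XOR V) IMPLIES (V IMPLIES ((V IMPLIES (Z IFF V)) IMPLIES Z))) IFF (V XOR (Z IMPLIES (V AND Z))) = True IFF False = False
V IFF ((((((Z OR (Z XOR V)) IMPLIES (V OR Z)) IFF (V IFF Z)) XOR V) IMPLIES (V IMPLIES ((V IMPLIES (Z IFF V)) IMPLIES Z))) IFF (V XOR (Z IMPLIES (V AND Z)))) = True IFF False = False

False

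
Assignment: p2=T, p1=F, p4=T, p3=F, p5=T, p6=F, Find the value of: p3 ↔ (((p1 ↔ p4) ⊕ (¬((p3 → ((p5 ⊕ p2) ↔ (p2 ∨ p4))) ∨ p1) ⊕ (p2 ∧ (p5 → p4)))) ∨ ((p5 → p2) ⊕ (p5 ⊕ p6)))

p1 ↔ p4 = F ↔ T = F
p5 ⊕ p2 = T ⊕ T = F
p2 ∨ p4 = T ∨ T = T
(p5 ⊕ p2) ↔ (p2 ∨ p4) = F ↔ T = F
p3 → ((p5 ⊕ p2) ↔ (p2 ∨ p4)) = F → F = T
(p3 → ((p5 ⊕ p2) ↔ (p2 ∨ p4))) ∨ p1 = T ∨ F = T
¬((p3 → ((p5 ⊕ p2) ↔ (p2 ∨ p4))) ∨ p1) = ¬T = F
p5 → p4 = T → T = T
p2 ∧ (p5 → p4) = T ∧ T = T
¬((p3 → ((p5 ⊕ p2) ↔ (p2 ∨ p4))) ∨ p1) ⊕ (p2 ∧ (p5 → p4)) = F ⊕ T = T
(p1 ↔ p4) ⊕ (¬((p3 → ((p5 ⊕ p2) ↔ (p2 ∨ p4))) ∨ p1) ⊕ (p2 ∧ (p5 → p4))) = F ⊕ T = T
p5 → p2 = T → T = T
p5 ⊕ p6 = T ⊕ F = T
(p5 → p2) ⊕ (p5 ⊕ p6) = T ⊕ T = F
((p1 ↔ p4) ⊕ (¬((p3 → ((p5 ⊕ p2) ↔ (p2 ∨ p4))) ∨ p1) ⊕ (p2 ∧ (p5 → p4)))) ∨ ((p5 → p2) ⊕ (p5 ⊕ p6)) = T ∨ F = T
p3 ↔ (((p1 ↔ p4) ⊕ (¬((p3 → ((p5 ⊕ p2) ↔ (p2 ∨ p4))) ∨ p1) ⊕ (p2 ∧ (p5 → p4)))) ∨ ((p5 → p2) ⊕ (p5 ⊕ p6))) = F ↔ T = F

F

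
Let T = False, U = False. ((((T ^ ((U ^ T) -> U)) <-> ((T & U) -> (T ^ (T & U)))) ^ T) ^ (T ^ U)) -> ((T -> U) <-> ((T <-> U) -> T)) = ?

False

U ^ T = False ^ False = False
(U ^ T) -> U = False -> False = True
T ^ ((U ^ T) -> U) = False ^ True = True
T & U = False & False = False
T & U = False & False = False
T ^ (T & U) = False ^ False = False
(T & U) -> (T ^ (T & U)) = False -> False = True
(T ^ ((U ^ T) -> U)) <-> ((T & U) -> (T ^ (T & U))) = True <-> True = True
((T ^ ((U ^ T) -> U)) <-> ((T & U) -> (T ^ (T & U)))) ^ T = True ^ False = True
T ^ U = False ^ False = False
(((T ^ ((U ^ T) -> U)) <-> ((T & U) -> (T ^ (T & U)))) ^ T) ^ (T ^ U) = True ^ False = True
T -> U = False -> False = True
T <-> U = False <-> False = True
(T <-> U) -> T = True -> False = False
(T -> U) <-> ((T <-> U) -> T) = True <-> False = False
((((T ^ ((U ^ T) -> U)) <-> ((T & U) -> (T ^ (T & U)))) ^ T) ^ (T ^ U)) -> ((T -> U) <-> ((T <-> U) -> T)) = True -> False = False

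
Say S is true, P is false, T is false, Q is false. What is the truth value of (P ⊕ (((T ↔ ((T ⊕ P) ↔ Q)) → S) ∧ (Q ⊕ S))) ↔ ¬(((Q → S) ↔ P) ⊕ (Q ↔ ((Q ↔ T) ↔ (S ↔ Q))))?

False

T ⊕ P = False ⊕ False = False
(T ⊕ P) ↔ Q = False ↔ False = True
T ↔ ((T ⊕ P) ↔ Q) = False ↔ True = False
(T ↔ ((T ⊕ P) ↔ Q)) → S = False → True = True
Q ⊕ S = False ⊕ True = True
((T ↔ ((T ⊕ P) ↔ Q)) → S) ∧ (Q ⊕ S) = True ∧ True = True
P ⊕ (((T ↔ ((T ⊕ P) ↔ Q)) → S) ∧ (Q ⊕ S)) = False ⊕ True = True
Q → S = False → True = True
(Q → S) ↔ P = True ↔ False = False
Q ↔ T = False ↔ False = True
S ↔ Q = True ↔ False = False
(Q ↔ T) ↔ (S ↔ Q) = True ↔ False = False
Q ↔ ((Q ↔ T) ↔ (S ↔ Q)) = False ↔ False = True
((Q → S) ↔ P) ⊕ (Q ↔ ((Q ↔ T) ↔ (S ↔ Q))) = False ⊕ True = True
¬(((Q → S) ↔ P) ⊕ (Q ↔ ((Q ↔ T) ↔ (S ↔ Q)))) = ¬True = False
(P ⊕ (((T ↔ ((T ⊕ P) ↔ Q)) → S) ∧ (Q ⊕ S))) ↔ ¬(((Q → S) ↔ P) ⊕ (Q ↔ ((Q ↔ T) ↔ (S ↔ Q)))) = True ↔ False = False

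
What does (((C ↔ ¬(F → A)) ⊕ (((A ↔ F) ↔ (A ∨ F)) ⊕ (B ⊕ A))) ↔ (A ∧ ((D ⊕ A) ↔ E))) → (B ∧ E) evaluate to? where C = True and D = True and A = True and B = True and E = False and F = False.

Substituting C=True, D=True, A=True, B=True, E=False, F=False:
F → A = False → True = True
¬(F → A) = ¬True = False
C ↔ ¬(F → A) = True ↔ False = False
A ↔ F = True ↔ False = False
A ∨ F = True ∨ False = True
(A ↔ F) ↔ (A ∨ F) = False ↔ True = False
B ⊕ A = True ⊕ True = False
((A ↔ F) ↔ (A ∨ F)) ⊕ (B ⊕ A) = False ⊕ False = False
(C ↔ ¬(F → A)) ⊕ (((A ↔ F) ↔ (A ∨ F)) ⊕ (B ⊕ A)) = False ⊕ False = False
D ⊕ A = True ⊕ True = False
(D ⊕ A) ↔ E = False ↔ False = True
A ∧ ((D ⊕ A) ↔ E) = True ∧ True = True
((C ↔ ¬(F → A)) ⊕ (((A ↔ F) ↔ (A ∨ F)) ⊕ (B ⊕ A))) ↔ (A ∧ ((D ⊕ A) ↔ E)) = False ↔ True = False
B ∧ E = True ∧ False = False
(((C ↔ ¬(F → A)) ⊕ (((A ↔ F) ↔ (A ∨ F)) ⊕ (B ⊕ A))) ↔ (A ∧ ((D ⊕ A) ↔ E))) → (B ∧ E) = False → False = True

True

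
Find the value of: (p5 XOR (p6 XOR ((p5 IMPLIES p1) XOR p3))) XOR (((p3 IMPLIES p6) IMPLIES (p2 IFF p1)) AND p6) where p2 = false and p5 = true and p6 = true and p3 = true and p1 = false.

false

Substituting p2=false, p5=true, p6=true, p3=true, p1=false:
p5 IMPLIES p1 = true IMPLIES false = false
(p5 IMPLIES p1) XOR p3 = false XOR true = true
p6 XOR ((p5 IMPLIES p1) XOR p3) = true XOR true = false
p5 XOR (p6 XOR ((p5 IMPLIES p1) XOR p3)) = true XOR false = true
p3 IMPLIES p6 = true IMPLIES true = true
p2 IFF p1 = false IFF false = true
(p3 IMPLIES p6) IMPLIES (p2 IFF p1) = true IMPLIES true = true
((p3 IMPLIES p6) IMPLIES (p2 IFF p1)) AND p6 = true AND true = true
(p5 XOR (p6 XOR ((p5 IMPLIES p1) XOR p3))) XOR (((p3 IMPLIES p6) IMPLIES (p2 IFF p1)) AND p6) = true XOR true = false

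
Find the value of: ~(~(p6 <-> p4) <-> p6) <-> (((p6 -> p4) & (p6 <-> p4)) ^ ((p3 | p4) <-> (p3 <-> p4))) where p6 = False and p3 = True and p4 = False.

Substituting p6=False, p3=True, p4=False:
p6 <-> p4 = False <-> False = True
~(p6 <-> p4) = ~True = False
~(p6 <-> p4) <-> p6 = False <-> False = True
~(~(p6 <-> p4) <-> p6) = ~True = False
p6 -> p4 = False -> False = True
p6 <-> p4 = False <-> False = True
(p6 -> p4) & (p6 <-> p4) = True & True = True
p3 | p4 = True | False = True
p3 <-> p4 = True <-> False = False
(p3 | p4) <-> (p3 <-> p4) = True <-> False = False
((p6 -> p4) & (p6 <-> p4)) ^ ((p3 | p4) <-> (p3 <-> p4)) = True ^ False = True
~(~(p6 <-> p4) <-> p6) <-> (((p6 -> p4) & (p6 <-> p4)) ^ ((p3 | p4) <-> (p3 <-> p4))) = False <-> True = False

False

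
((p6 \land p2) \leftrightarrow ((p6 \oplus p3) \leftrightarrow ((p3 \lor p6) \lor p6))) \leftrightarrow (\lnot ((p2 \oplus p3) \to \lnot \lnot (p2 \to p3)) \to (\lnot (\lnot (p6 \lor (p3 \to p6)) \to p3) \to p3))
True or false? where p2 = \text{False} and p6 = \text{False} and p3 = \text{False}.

Substituting p2=\text{False}, p6=\text{False}, p3=\text{False}:
p6 \land p2 = \text{False} \land \text{False} = \text{False}
p6 \oplus p3 = \text{False} \oplus \text{False} = \text{False}
p3 \lor p6 = \text{False} \lor \text{False} = \text{False}
(p3 \lor p6) \lor p6 = \text{False} \lor \text{False} = \text{False}
(p6 \oplus p3) \leftrightarrow ((p3 \lor p6) \lor p6) = \text{False} \leftrightarrow \text{False} = \text{True}
(p6 \land p2) \leftrightarrow ((p6 \oplus p3) \leftrightarrow ((p3 \lor p6) \lor p6)) = \text{False} \leftrightarrow \text{True} = \text{False}
p2 \oplus p3 = \text{False} \oplus \text{False} = \text{False}
p2 \to p3 = \text{False} \to \text{False} = \text{True}
\lnot (p2 \to p3) = \lnot \text{True} = \text{False}
\lnot \lnot (p2 \to p3) = \lnot \text{False} = \text{True}
(p2 \oplus p3) \to \lnot \lnot (p2 \to p3) = \text{False} \to \text{True} = \text{True}
\lnot ((p2 \oplus p3) \to \lnot \lnot (p2 \to p3)) = \lnot \text{True} = \text{False}
p3 \to p6 = \text{False} \to \text{False} = \text{True}
p6 \lor (p3 \to p6) = \text{False} \lor \text{True} = \text{True}
\lnot (p6 \lor (p3 \to p6)) = \lnot \text{True} = \text{False}
\lnot (p6 \lor (p3 \to p6)) \to p3 = \text{False} \to \text{False} = \text{True}
\lnot (\lnot (p6 \lor (p3 \to p6)) \to p3) = \lnot \text{True} = \text{False}
\lnot (\lnot (p6 \lor (p3 \to p6)) \to p3) \to p3 = \text{False} \to \text{False} = \text{True}
\lnot ((p2 \oplus p3) \to \lnot \lnot (p2 \to p3)) \to (\lnot (\lnot (p6 \lor (p3 \to p6)) \to p3) \to p3) = \text{False} \to \text{True} = \text{True}
((p6 \land p2) \leftrightarrow ((p6 \oplus p3) \leftrightarrow ((p3 \lor p6) \lor p6))) \leftrightarrow (\lnot ((p2 \oplus p3) \to \lnot \lnot (p2 \to p3)) \to (\lnot (\lnot (p6 \lor (p3 \to p6)) \to p3) \to p3)) = \text{False} \leftrightarrow \text{True} = \text{False}

\text{False}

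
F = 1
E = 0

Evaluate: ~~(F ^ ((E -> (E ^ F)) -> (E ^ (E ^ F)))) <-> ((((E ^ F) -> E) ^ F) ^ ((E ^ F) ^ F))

0

Substituting F=1, E=0:
E ^ F = 0 ^ 1 = 1
E -> (E ^ F) = 0 -> 1 = 1
E ^ F = 0 ^ 1 = 1
E ^ (E ^ F) = 0 ^ 1 = 1
(E -> (E ^ F)) -> (E ^ (E ^ F)) = 1 -> 1 = 1
F ^ ((E -> (E ^ F)) -> (E ^ (E ^ F))) = 1 ^ 1 = 0
~(F ^ ((E -> (E ^ F)) -> (E ^ (E ^ F)))) = ~0 = 1
~~(F ^ ((E -> (E ^ F)) -> (E ^ (E ^ F)))) = ~1 = 0
E ^ F = 0 ^ 1 = 1
(E ^ F) -> E = 1 -> 0 = 0
((E ^ F) -> E) ^ F = 0 ^ 1 = 1
E ^ F = 0 ^ 1 = 1
(E ^ F) ^ F = 1 ^ 1 = 0
(((E ^ F) -> E) ^ F) ^ ((E ^ F) ^ F) = 1 ^ 0 = 1
~~(F ^ ((E -> (E ^ F)) -> (E ^ (E ^ F)))) <-> ((((E ^ F) -> E) ^ F) ^ ((E ^ F) ^ F)) = 0 <-> 1 = 0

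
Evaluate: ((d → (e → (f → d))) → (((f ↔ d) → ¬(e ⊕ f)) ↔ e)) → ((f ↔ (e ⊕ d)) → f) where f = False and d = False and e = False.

Substituting f=False, d=False, e=False:
f → d = False → False = True
e → (f → d) = False → True = True
d → (e → (f → d)) = False → True = True
f ↔ d = False ↔ False = True
e ⊕ f = False ⊕ False = False
¬(e ⊕ f) = ¬False = True
(f ↔ d) → ¬(e ⊕ f) = True → True = True
((f ↔ d) → ¬(e ⊕ f)) ↔ e = True ↔ False = False
(d → (e → (f → d))) → (((f ↔ d) → ¬(e ⊕ f)) ↔ e) = True → False = False
e ⊕ d = False ⊕ False = False
f ↔ (e ⊕ d) = False ↔ False = True
(f ↔ (e ⊕ d)) → f = True → False = False
((d → (e → (f → d))) → (((f ↔ d) → ¬(e ⊕ f)) ↔ e)) → ((f ↔ (e ⊕ d)) → f) = False → False = True

True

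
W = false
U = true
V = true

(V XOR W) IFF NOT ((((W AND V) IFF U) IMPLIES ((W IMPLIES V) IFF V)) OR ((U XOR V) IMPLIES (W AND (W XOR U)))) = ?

V XOR W = true XOR false = true
W AND V = false AND true = false
(W AND V) IFF U = false IFF true = false
W IMPLIES V = false IMPLIES true = true
(W IMPLIES V) IFF V = true IFF true = true
((W AND V) IFF U) IMPLIES ((W IMPLIES V) IFF V) = false IMPLIES true = true
U XOR V = true XOR true = false
W XOR U = false XOR true = true
W AND (W XOR U) = false AND true = false
(U XOR V) IMPLIES (W AND (W XOR U)) = false IMPLIES false = true
(((W AND V) IFF U) IMPLIES ((W IMPLIES V) IFF V)) OR ((U XOR V) IMPLIES (W AND (W XOR U))) = true OR true = true
NOT ((((W AND V) IFF U) IMPLIES ((W IMPLIES V) IFF V)) OR ((U XOR V) IMPLIES (W AND (W XOR U)))) = NOT true = false
(V XOR W) IFF NOT ((((W AND V) IFF U) IMPLIES ((W IMPLIES V) IFF V)) OR ((U XOR V) IMPLIES (W AND (W XOR U)))) = true IFF false = false

false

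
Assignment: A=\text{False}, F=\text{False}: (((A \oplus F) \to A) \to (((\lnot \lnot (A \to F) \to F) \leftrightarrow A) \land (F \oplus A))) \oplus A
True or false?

\text{False}

A \oplus F = \text{False} \oplus \text{False} = \text{False}
(A \oplus F) \to A = \text{False} \to \text{False} = \text{True}
A \to F = \text{False} \to \text{False} = \text{True}
\lnot (A \to F) = \lnot \text{True} = \text{False}
\lnot \lnot (A \to F) = \lnot \text{False} = \text{True}
\lnot \lnot (A \to F) \to F = \text{True} \to \text{False} = \text{False}
(\lnot \lnot (A \to F) \to F) \leftrightarrow A = \text{False} \leftrightarrow \text{False} = \text{True}
F \oplus A = \text{False} \oplus \text{False} = \text{False}
((\lnot \lnot (A \to F) \to F) \leftrightarrow A) \land (F \oplus A) = \text{True} \land \text{False} = \text{False}
((A \oplus F) \to A) \to (((\lnot \lnot (A \to F) \to F) \leftrightarrow A) \land (F \oplus A)) = \text{True} \to \text{False} = \text{False}
(((A \oplus F) \to A) \to (((\lnot \lnot (A \to F) \to F) \leftrightarrow A) \land (F \oplus A))) \oplus A = \text{False} \oplus \text{False} = \text{False}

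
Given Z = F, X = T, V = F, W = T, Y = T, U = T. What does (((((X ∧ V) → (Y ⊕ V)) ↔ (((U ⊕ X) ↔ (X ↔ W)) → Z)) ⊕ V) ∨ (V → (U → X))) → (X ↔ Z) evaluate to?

X ∧ V = T ∧ F = F
Y ⊕ V = T ⊕ F = T
(X ∧ V) → (Y ⊕ V) = F → T = T
U ⊕ X = T ⊕ T = F
X ↔ W = T ↔ T = T
(U ⊕ X) ↔ (X ↔ W) = F ↔ T = F
((U ⊕ X) ↔ (X ↔ W)) → Z = F → F = T
((X ∧ V) → (Y ⊕ V)) ↔ (((U ⊕ X) ↔ (X ↔ W)) → Z) = T ↔ T = T
(((X ∧ V) → (Y ⊕ V)) ↔ (((U ⊕ X) ↔ (X ↔ W)) → Z)) ⊕ V = T ⊕ F = T
U → X = T → T = T
V → (U → X) = F → T = T
((((X ∧ V) → (Y ⊕ V)) ↔ (((U ⊕ X) ↔ (X ↔ W)) → Z)) ⊕ V) ∨ (V → (U → X)) = T ∨ T = T
X ↔ Z = T ↔ F = F
(((((X ∧ V) → (Y ⊕ V)) ↔ (((U ⊕ X) ↔ (X ↔ W)) → Z)) ⊕ V) ∨ (V → (U → X))) → (X ↔ Z) = T → F = F

F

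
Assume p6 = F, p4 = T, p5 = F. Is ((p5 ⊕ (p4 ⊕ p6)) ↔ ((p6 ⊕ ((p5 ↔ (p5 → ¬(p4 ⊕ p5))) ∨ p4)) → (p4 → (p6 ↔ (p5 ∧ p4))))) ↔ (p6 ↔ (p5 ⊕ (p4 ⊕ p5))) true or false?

F

p4 ⊕ p6 = T ⊕ F = T
p5 ⊕ (p4 ⊕ p6) = F ⊕ T = T
p4 ⊕ p5 = T ⊕ F = T
¬(p4 ⊕ p5) = ¬T = F
p5 → ¬(p4 ⊕ p5) = F → F = T
p5 ↔ (p5 → ¬(p4 ⊕ p5)) = F ↔ T = F
(p5 ↔ (p5 → ¬(p4 ⊕ p5))) ∨ p4 = F ∨ T = T
p6 ⊕ ((p5 ↔ (p5 → ¬(p4 ⊕ p5))) ∨ p4) = F ⊕ T = T
p5 ∧ p4 = F ∧ T = F
p6 ↔ (p5 ∧ p4) = F ↔ F = T
p4 → (p6 ↔ (p5 ∧ p4)) = T → T = T
(p6 ⊕ ((p5 ↔ (p5 → ¬(p4 ⊕ p5))) ∨ p4)) → (p4 → (p6 ↔ (p5 ∧ p4))) = T → T = T
(p5 ⊕ (p4 ⊕ p6)) ↔ ((p6 ⊕ ((p5 ↔ (p5 → ¬(p4 ⊕ p5))) ∨ p4)) → (p4 → (p6 ↔ (p5 ∧ p4)))) = T ↔ T = T
p4 ⊕ p5 = T ⊕ F = T
p5 ⊕ (p4 ⊕ p5) = F ⊕ T = T
p6 ↔ (p5 ⊕ (p4 ⊕ p5)) = F ↔ T = F
((p5 ⊕ (p4 ⊕ p6)) ↔ ((p6 ⊕ ((p5 ↔ (p5 → ¬(p4 ⊕ p5))) ∨ p4)) → (p4 → (p6 ↔ (p5 ∧ p4))))) ↔ (p6 ↔ (p5 ⊕ (p4 ⊕ p5))) = T ↔ F = F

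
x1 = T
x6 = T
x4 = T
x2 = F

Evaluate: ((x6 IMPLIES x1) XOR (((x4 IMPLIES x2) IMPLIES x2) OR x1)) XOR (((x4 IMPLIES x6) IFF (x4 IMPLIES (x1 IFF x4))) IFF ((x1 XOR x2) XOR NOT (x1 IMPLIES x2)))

Substituting x1=T, x6=T, x4=T, x2=F:
x6 IMPLIES x1 = T IMPLIES T = T
x4 IMPLIES x2 = T IMPLIES F = F
(x4 IMPLIES x2) IMPLIES x2 = F IMPLIES F = T
((x4 IMPLIES x2) IMPLIES x2) OR x1 = T OR T = T
(x6 IMPLIES x1) XOR (((x4 IMPLIES x2) IMPLIES x2) OR x1) = T XOR T = F
x4 IMPLIES x6 = T IMPLIES T = T
x1 IFF x4 = T IFF T = T
x4 IMPLIES (x1 IFF x4) = T IMPLIES T = T
(x4 IMPLIES x6) IFF (x4 IMPLIES (x1 IFF x4)) = T IFF T = T
x1 XOR x2 = T XOR F = T
x1 IMPLIES x2 = T IMPLIES F = F
NOT (x1 IMPLIES x2) = NOT F = T
(x1 XOR x2) XOR NOT (x1 IMPLIES x2) = T XOR T = F
((x4 IMPLIES x6) IFF (x4 IMPLIES (x1 IFF x4))) IFF ((x1 XOR x2) XOR NOT (x1 IMPLIES x2)) = T IFF F = F
((x6 IMPLIES x1) XOR (((x4 IMPLIES x2) IMPLIES x2) OR x1)) XOR (((x4 IMPLIES x6) IFF (x4 IMPLIES (x1 IFF x4))) IFF ((x1 XOR x2) XOR NOT (x1 IMPLIES x2))) = F XOR F = F

F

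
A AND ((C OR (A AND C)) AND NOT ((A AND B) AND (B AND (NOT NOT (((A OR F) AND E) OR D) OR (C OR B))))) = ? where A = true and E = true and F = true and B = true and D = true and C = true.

false

A AND C = true AND true = true
C OR (A AND C) = true OR true = true
A AND B = true AND true = true
A OR F = true OR true = true
(A OR F) AND E = true AND true = true
((A OR F) AND E) OR D = true OR true = true
NOT (((A OR F) AND E) OR D) = NOT true = false
NOT NOT (((A OR F) AND E) OR D) = NOT false = true
C OR B = true OR true = true
NOT NOT (((A OR F) AND E) OR D) OR (C OR B) = true OR true = true
B AND (NOT NOT (((A OR F) AND E) OR D) OR (C OR B)) = true AND true = true
(A AND B) AND (B AND (NOT NOT (((A OR F) AND E) OR D) OR (C OR B))) = true AND true = true
NOT ((A AND B) AND (B AND (NOT NOT (((A OR F) AND E) OR D) OR (C OR B)))) = NOT true = false
(C OR (A AND C)) AND NOT ((A AND B) AND (B AND (NOT NOT (((A OR F) AND E) OR D) OR (C OR B)))) = true AND false = false
A AND ((C OR (A AND C)) AND NOT ((A AND B) AND (B AND (NOT NOT (((A OR F) AND E) OR D) OR (C OR B))))) = true AND false = false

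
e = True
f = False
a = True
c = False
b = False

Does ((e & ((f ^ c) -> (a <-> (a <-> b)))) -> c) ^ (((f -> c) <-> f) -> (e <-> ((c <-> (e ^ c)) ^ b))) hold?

f ^ c = False ^ False = False
a <-> b = True <-> False = False
a <-> (a <-> b) = True <-> False = False
(f ^ c) -> (a <-> (a <-> b)) = False -> False = True
e & ((f ^ c) -> (a <-> (a <-> b))) = True & True = True
(e & ((f ^ c) -> (a <-> (a <-> b)))) -> c = True -> False = False
f -> c = False -> False = True
(f -> c) <-> f = True <-> False = False
e ^ c = True ^ False = True
c <-> (e ^ c) = False <-> True = False
(c <-> (e ^ c)) ^ b = False ^ False = False
e <-> ((c <-> (e ^ c)) ^ b) = True <-> False = False
((f -> c) <-> f) -> (e <-> ((c <-> (e ^ c)) ^ b)) = False -> False = True
((e & ((f ^ c) -> (a <-> (a <-> b)))) -> c) ^ (((f -> c) <-> f) -> (e <-> ((c <-> (e ^ c)) ^ b))) = False ^ True = True

True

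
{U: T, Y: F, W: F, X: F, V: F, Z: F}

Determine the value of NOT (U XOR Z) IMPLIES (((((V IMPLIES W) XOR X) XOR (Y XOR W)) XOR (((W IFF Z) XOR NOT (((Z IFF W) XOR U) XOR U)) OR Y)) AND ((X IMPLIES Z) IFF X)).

T

Substituting U=T, Y=F, W=F, X=F, V=F, Z=F:
U XOR Z = T XOR F = T
NOT (U XOR Z) = NOT T = F
V IMPLIES W = F IMPLIES F = T
(V IMPLIES W) XOR X = T XOR F = T
Y XOR W = F XOR F = F
((V IMPLIES W) XOR X) XOR (Y XOR W) = T XOR F = T
W IFF Z = F IFF F = T
Z IFF W = F IFF F = T
(Z IFF W) XOR U = T XOR T = F
((Z IFF W) XOR U) XOR U = F XOR T = T
NOT (((Z IFF W) XOR U) XOR U) = NOT T = F
(W IFF Z) XOR NOT (((Z IFF W) XOR U) XOR U) = T XOR F = T
((W IFF Z) XOR NOT (((Z IFF W) XOR U) XOR U)) OR Y = T OR F = T
(((V IMPLIES W) XOR X) XOR (Y XOR W)) XOR (((W IFF Z) XOR NOT (((Z IFF W) XOR U) XOR U)) OR Y) = T XOR T = F
X IMPLIES Z = F IMPLIES F = T
(X IMPLIES Z) IFF X = T IFF F = F
((((V IMPLIES W) XOR X) XOR (Y XOR W)) XOR (((W IFF Z) XOR NOT (((Z IFF W) XOR U) XOR U)) OR Y)) AND ((X IMPLIES Z) IFF X) = F AND F = F
NOT (U XOR Z) IMPLIES (((((V IMPLIES W) XOR X) XOR (Y XOR W)) XOR (((W IFF Z) XOR NOT (((Z IFF W) XOR U) XOR U)) OR Y)) AND ((X IMPLIES Z) IFF X)) = F IMPLIES F = T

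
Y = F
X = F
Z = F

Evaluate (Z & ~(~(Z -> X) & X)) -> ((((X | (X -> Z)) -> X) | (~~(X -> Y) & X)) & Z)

T

Z -> X = F -> F = T
~(Z -> X) = ~T = F
~(Z -> X) & X = F & F = F
~(~(Z -> X) & X) = ~F = T
Z & ~(~(Z -> X) & X) = F & T = F
X -> Z = F -> F = T
X | (X -> Z) = F | T = T
(X | (X -> Z)) -> X = T -> F = F
X -> Y = F -> F = T
~(X -> Y) = ~T = F
~~(X -> Y) = ~F = T
~~(X -> Y) & X = T & F = F
((X | (X -> Z)) -> X) | (~~(X -> Y) & X) = F | F = F
(((X | (X -> Z)) -> X) | (~~(X -> Y) & X)) & Z = F & F = F
(Z & ~(~(Z -> X) & X)) -> ((((X | (X -> Z)) -> X) | (~~(X -> Y) & X)) & Z) = F -> F = T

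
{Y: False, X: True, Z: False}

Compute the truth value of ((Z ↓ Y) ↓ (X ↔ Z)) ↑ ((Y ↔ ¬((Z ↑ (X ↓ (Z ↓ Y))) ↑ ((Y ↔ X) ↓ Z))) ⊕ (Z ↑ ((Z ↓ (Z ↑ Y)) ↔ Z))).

True

Substituting Y=False, X=True, Z=False:
Z ↓ Y = False ↓ False = True
X ↔ Z = True ↔ False = False
(Z ↓ Y) ↓ (X ↔ Z) = True ↓ False = False
Z ↓ Y = False ↓ False = True
X ↓ (Z ↓ Y) = True ↓ True = False
Z ↑ (X ↓ (Z ↓ Y)) = False ↑ False = True
Y ↔ X = False ↔ True = False
(Y ↔ X) ↓ Z = False ↓ False = True
(Z ↑ (X ↓ (Z ↓ Y))) ↑ ((Y ↔ X) ↓ Z) = True ↑ True = False
¬((Z ↑ (X ↓ (Z ↓ Y))) ↑ ((Y ↔ X) ↓ Z)) = ¬False = True
Y ↔ ¬((Z ↑ (X ↓ (Z ↓ Y))) ↑ ((Y ↔ X) ↓ Z)) = False ↔ True = False
Z ↑ Y = False ↑ False = True
Z ↓ (Z ↑ Y) = False ↓ True = False
(Z ↓ (Z ↑ Y)) ↔ Z = False ↔ False = True
Z ↑ ((Z ↓ (Z ↑ Y)) ↔ Z) = False ↑ True = True
(Y ↔ ¬((Z ↑ (X ↓ (Z ↓ Y))) ↑ ((Y ↔ X) ↓ Z))) ⊕ (Z ↑ ((Z ↓ (Z ↑ Y)) ↔ Z)) = False ⊕ True = True
((Z ↓ Y) ↓ (X ↔ Z)) ↑ ((Y ↔ ¬((Z ↑ (X ↓ (Z ↓ Y))) ↑ ((Y ↔ X) ↓ Z))) ⊕ (Z ↑ ((Z ↓ (Z ↑ Y)) ↔ Z))) = False ↑ True = True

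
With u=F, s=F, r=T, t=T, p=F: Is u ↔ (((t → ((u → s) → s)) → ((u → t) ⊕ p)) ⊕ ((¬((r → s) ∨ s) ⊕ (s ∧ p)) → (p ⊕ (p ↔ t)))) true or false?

F

Substituting u=F, s=F, r=T, t=T, p=F:
u → s = F → F = T
(u → s) → s = T → F = F
t → ((u → s) → s) = T → F = F
u → t = F → T = T
(u → t) ⊕ p = T ⊕ F = T
(t → ((u → s) → s)) → ((u → t) ⊕ p) = F → T = T
r → s = T → F = F
(r → s) ∨ s = F ∨ F = F
¬((r → s) ∨ s) = ¬F = T
s ∧ p = F ∧ F = F
¬((r → s) ∨ s) ⊕ (s ∧ p) = T ⊕ F = T
p ↔ t = F ↔ T = F
p ⊕ (p ↔ t) = F ⊕ F = F
(¬((r → s) ∨ s) ⊕ (s ∧ p)) → (p ⊕ (p ↔ t)) = T → F = F
((t → ((u → s) → s)) → ((u → t) ⊕ p)) ⊕ ((¬((r → s) ∨ s) ⊕ (s ∧ p)) → (p ⊕ (p ↔ t))) = T ⊕ F = T
u ↔ (((t → ((u → s) → s)) → ((u → t) ⊕ p)) ⊕ ((¬((r → s) ∨ s) ⊕ (s ∧ p)) → (p ⊕ (p ↔ t)))) = F ↔ T = F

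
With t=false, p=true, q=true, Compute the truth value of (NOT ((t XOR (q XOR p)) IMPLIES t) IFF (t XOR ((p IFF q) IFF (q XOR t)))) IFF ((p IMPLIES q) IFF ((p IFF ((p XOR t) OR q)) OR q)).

false

Substituting t=false, p=true, q=true:
q XOR p = true XOR true = false
t XOR (q XOR p) = false XOR false = false
(t XOR (q XOR p)) IMPLIES t = false IMPLIES false = true
NOT ((t XOR (q XOR p)) IMPLIES t) = NOT true = false
p IFF q = true IFF true = true
q XOR t = true XOR false = true
(p IFF q) IFF (q XOR t) = true IFF true = true
t XOR ((p IFF q) IFF (q XOR t)) = false XOR true = true
NOT ((t XOR (q XOR p)) IMPLIES t) IFF (t XOR ((p IFF q) IFF (q XOR t))) = false IFF true = false
p IMPLIES q = true IMPLIES true = true
p XOR t = true XOR false = true
(p XOR t) OR q = true OR true = true
p IFF ((p XOR t) OR q) = true IFF true = true
(p IFF ((p XOR t) OR q)) OR q = true OR true = true
(p IMPLIES q) IFF ((p IFF ((p XOR t) OR q)) OR q) = true IFF true = true
(NOT ((t XOR (q XOR p)) IMPLIES t) IFF (t XOR ((p IFF q) IFF (q XOR t)))) IFF ((p IMPLIES q) IFF ((p IFF ((p XOR t) OR q)) OR q)) = false IFF true = false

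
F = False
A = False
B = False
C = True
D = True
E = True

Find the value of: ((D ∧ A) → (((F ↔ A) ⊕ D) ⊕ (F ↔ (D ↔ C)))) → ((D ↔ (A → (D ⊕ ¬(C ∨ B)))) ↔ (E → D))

Substituting F=False, A=False, B=False, C=True, D=True, E=True:
D ∧ A = True ∧ False = False
F ↔ A = False ↔ False = True
(F ↔ A) ⊕ D = True ⊕ True = False
D ↔ C = True ↔ True = True
F ↔ (D ↔ C) = False ↔ True = False
((F ↔ A) ⊕ D) ⊕ (F ↔ (D ↔ C)) = False ⊕ False = False
(D ∧ A) → (((F ↔ A) ⊕ D) ⊕ (F ↔ (D ↔ C))) = False → False = True
C ∨ B = True ∨ False = True
¬(C ∨ B) = ¬True = False
D ⊕ ¬(C ∨ B) = True ⊕ False = True
A → (D ⊕ ¬(C ∨ B)) = False → True = True
D ↔ (A → (D ⊕ ¬(C ∨ B))) = True ↔ True = True
E → D = True → True = True
(D ↔ (A → (D ⊕ ¬(C ∨ B)))) ↔ (E → D) = True ↔ True = True
((D ∧ A) → (((F ↔ A) ⊕ D) ⊕ (F ↔ (D ↔ C)))) → ((D ↔ (A → (D ⊕ ¬(C ∨ B)))) ↔ (E → D)) = True → True = True

True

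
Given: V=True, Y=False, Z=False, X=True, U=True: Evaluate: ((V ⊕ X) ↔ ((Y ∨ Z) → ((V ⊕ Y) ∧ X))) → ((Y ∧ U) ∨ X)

True

V ⊕ X = True ⊕ True = False
Y ∨ Z = False ∨ False = False
V ⊕ Y = True ⊕ False = True
(V ⊕ Y) ∧ X = True ∧ True = True
(Y ∨ Z) → ((V ⊕ Y) ∧ X) = False → True = True
(V ⊕ X) ↔ ((Y ∨ Z) → ((V ⊕ Y) ∧ X)) = False ↔ True = False
Y ∧ U = False ∧ True = False
(Y ∧ U) ∨ X = False ∨ True = True
((V ⊕ X) ↔ ((Y ∨ Z) → ((V ⊕ Y) ∧ X))) → ((Y ∧ U) ∨ X) = False → True = True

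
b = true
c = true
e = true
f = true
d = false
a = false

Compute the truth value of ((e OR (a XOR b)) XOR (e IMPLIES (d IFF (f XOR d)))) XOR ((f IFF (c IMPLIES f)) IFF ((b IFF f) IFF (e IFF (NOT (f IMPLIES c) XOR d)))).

true

a XOR b = false XOR true = true
e OR (a XOR b) = true OR true = true
f XOR d = true XOR false = true
d IFF (f XOR d) = false IFF true = false
e IMPLIES (d IFF (f XOR d)) = true IMPLIES false = false
(e OR (a XOR b)) XOR (e IMPLIES (d IFF (f XOR d))) = true XOR false = true
c IMPLIES f = true IMPLIES true = true
f IFF (c IMPLIES f) = true IFF true = true
b IFF f = true IFF true = true
f IMPLIES c = true IMPLIES true = true
NOT (f IMPLIES c) = NOT true = false
NOT (f IMPLIES c) XOR d = false XOR false = false
e IFF (NOT (f IMPLIES c) XOR d) = true IFF false = false
(b IFF f) IFF (e IFF (NOT (f IMPLIES c) XOR d)) = true IFF false = false
(f IFF (c IMPLIES f)) IFF ((b IFF f) IFF (e IFF (NOT (f IMPLIES c) XOR d))) = true IFF false = false
((e OR (a XOR b)) XOR (e IMPLIES (d IFF (f XOR d)))) XOR ((f IFF (c IMPLIES f)) IFF ((b IFF f) IFF (e IFF (NOT (f IMPLIES c) XOR d)))) = true XOR false = true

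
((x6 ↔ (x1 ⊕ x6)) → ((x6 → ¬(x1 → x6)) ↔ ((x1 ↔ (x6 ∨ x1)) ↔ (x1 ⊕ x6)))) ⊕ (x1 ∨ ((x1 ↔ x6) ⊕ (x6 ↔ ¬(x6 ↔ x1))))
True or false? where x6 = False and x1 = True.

False

x1 ⊕ x6 = True ⊕ False = True
x6 ↔ (x1 ⊕ x6) = False ↔ True = False
x1 → x6 = True → False = False
¬(x1 → x6) = ¬False = True
x6 → ¬(x1 → x6) = False → True = True
x6 ∨ x1 = False ∨ True = True
x1 ↔ (x6 ∨ x1) = True ↔ True = True
x1 ⊕ x6 = True ⊕ False = True
(x1 ↔ (x6 ∨ x1)) ↔ (x1 ⊕ x6) = True ↔ True = True
(x6 → ¬(x1 → x6)) ↔ ((x1 ↔ (x6 ∨ x1)) ↔ (x1 ⊕ x6)) = True ↔ True = True
(x6 ↔ (x1 ⊕ x6)) → ((x6 → ¬(x1 → x6)) ↔ ((x1 ↔ (x6 ∨ x1)) ↔ (x1 ⊕ x6))) = False → True = True
x1 ↔ x6 = True ↔ False = False
x6 ↔ x1 = False ↔ True = False
¬(x6 ↔ x1) = ¬False = True
x6 ↔ ¬(x6 ↔ x1) = False ↔ True = False
(x1 ↔ x6) ⊕ (x6 ↔ ¬(x6 ↔ x1)) = False ⊕ False = False
x1 ∨ ((x1 ↔ x6) ⊕ (x6 ↔ ¬(x6 ↔ x1))) = True ∨ False = True
((x6 ↔ (x1 ⊕ x6)) → ((x6 → ¬(x1 → x6)) ↔ ((x1 ↔ (x6 ∨ x1)) ↔ (x1 ⊕ x6)))) ⊕ (x1 ∨ ((x1 ↔ x6) ⊕ (x6 ↔ ¬(x6 ↔ x1)))) = True ⊕ True = False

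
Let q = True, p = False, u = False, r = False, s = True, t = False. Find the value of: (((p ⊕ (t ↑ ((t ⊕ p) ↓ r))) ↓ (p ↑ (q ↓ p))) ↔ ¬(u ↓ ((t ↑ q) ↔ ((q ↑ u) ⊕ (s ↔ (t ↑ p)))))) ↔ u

t ⊕ p = False ⊕ False = False
(t ⊕ p) ↓ r = False ↓ False = True
t ↑ ((t ⊕ p) ↓ r) = False ↑ True = True
p ⊕ (t ↑ ((t ⊕ p) ↓ r)) = False ⊕ True = True
q ↓ p = True ↓ False = False
p ↑ (q ↓ p) = False ↑ False = True
(p ⊕ (t ↑ ((t ⊕ p) ↓ r))) ↓ (p ↑ (q ↓ p)) = True ↓ True = False
t ↑ q = False ↑ True = True
q ↑ u = True ↑ False = True
t ↑ p = False ↑ False = True
s ↔ (t ↑ p) = True ↔ True = True
(q ↑ u) ⊕ (s ↔ (t ↑ p)) = True ⊕ True = False
(t ↑ q) ↔ ((q ↑ u) ⊕ (s ↔ (t ↑ p))) = True ↔ False = False
u ↓ ((t ↑ q) ↔ ((q ↑ u) ⊕ (s ↔ (t ↑ p)))) = False ↓ False = True
¬(u ↓ ((t ↑ q) ↔ ((q ↑ u) ⊕ (s ↔ (t ↑ p))))) = ¬True = False
((p ⊕ (t ↑ ((t ⊕ p) ↓ r))) ↓ (p ↑ (q ↓ p))) ↔ ¬(u ↓ ((t ↑ q) ↔ ((q ↑ u) ⊕ (s ↔ (t ↑ p))))) = False ↔ False = True
(((p ⊕ (t ↑ ((t ⊕ p) ↓ r))) ↓ (p ↑ (q ↓ p))) ↔ ¬(u ↓ ((t ↑ q) ↔ ((q ↑ u) ⊕ (s ↔ (t ↑ p)))))) ↔ u = True ↔ False = False

False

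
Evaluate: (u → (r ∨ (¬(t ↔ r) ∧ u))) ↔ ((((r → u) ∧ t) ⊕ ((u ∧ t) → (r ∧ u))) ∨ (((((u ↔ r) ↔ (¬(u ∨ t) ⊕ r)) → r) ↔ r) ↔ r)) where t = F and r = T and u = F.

t ↔ r = F ↔ T = F
¬(t ↔ r) = ¬F = T
¬(t ↔ r) ∧ u = T ∧ F = F
r ∨ (¬(t ↔ r) ∧ u) = T ∨ F = T
u → (r ∨ (¬(t ↔ r) ∧ u)) = F → T = T
r → u = T → F = F
(r → u) ∧ t = F ∧ F = F
u ∧ t = F ∧ F = F
r ∧ u = T ∧ F = F
(u ∧ t) → (r ∧ u) = F → F = T
((r → u) ∧ t) ⊕ ((u ∧ t) → (r ∧ u)) = F ⊕ T = T
u ↔ r = F ↔ T = F
u ∨ t = F ∨ F = F
¬(u ∨ t) = ¬F = T
¬(u ∨ t) ⊕ r = T ⊕ T = F
(u ↔ r) ↔ (¬(u ∨ t) ⊕ r) = F ↔ F = T
((u ↔ r) ↔ (¬(u ∨ t) ⊕ r)) → r = T → T = T
(((u ↔ r) ↔ (¬(u ∨ t) ⊕ r)) → r) ↔ r = T ↔ T = T
((((u ↔ r) ↔ (¬(u ∨ t) ⊕ r)) → r) ↔ r) ↔ r = T ↔ T = T
(((r → u) ∧ t) ⊕ ((u ∧ t) → (r ∧ u))) ∨ (((((u ↔ r) ↔ (¬(u ∨ t) ⊕ r)) → r) ↔ r) ↔ r) = T ∨ T = T
(u → (r ∨ (¬(t ↔ r) ∧ u))) ↔ ((((r → u) ∧ t) ⊕ ((u ∧ t) → (r ∧ u))) ∨ (((((u ↔ r) ↔ (¬(u ∨ t) ⊕ r)) → r) ↔ r) ↔ r)) = T ↔ T = T

T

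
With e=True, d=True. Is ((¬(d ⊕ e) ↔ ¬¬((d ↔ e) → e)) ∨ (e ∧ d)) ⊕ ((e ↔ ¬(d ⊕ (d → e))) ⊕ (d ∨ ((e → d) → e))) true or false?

True

Substituting e=True, d=True:
d ⊕ e = True ⊕ True = False
¬(d ⊕ e) = ¬False = True
d ↔ e = True ↔ True = True
(d ↔ e) → e = True → True = True
¬((d ↔ e) → e) = ¬True = False
¬¬((d ↔ e) → e) = ¬False = True
¬(d ⊕ e) ↔ ¬¬((d ↔ e) → e) = True ↔ True = True
e ∧ d = True ∧ True = True
(¬(d ⊕ e) ↔ ¬¬((d ↔ e) → e)) ∨ (e ∧ d) = True ∨ True = True
d → e = True → True = True
d ⊕ (d → e) = True ⊕ True = False
¬(d ⊕ (d → e)) = ¬False = True
e ↔ ¬(d ⊕ (d → e)) = True ↔ True = True
e → d = True → True = True
(e → d) → e = True → True = True
d ∨ ((e → d) → e) = True ∨ True = True
(e ↔ ¬(d ⊕ (d → e))) ⊕ (d ∨ ((e → d) → e)) = True ⊕ True = False
((¬(d ⊕ e) ↔ ¬¬((d ↔ e) → e)) ∨ (e ∧ d)) ⊕ ((e ↔ ¬(d ⊕ (d → e))) ⊕ (d ∨ ((e → d) → e))) = True ⊕ False = True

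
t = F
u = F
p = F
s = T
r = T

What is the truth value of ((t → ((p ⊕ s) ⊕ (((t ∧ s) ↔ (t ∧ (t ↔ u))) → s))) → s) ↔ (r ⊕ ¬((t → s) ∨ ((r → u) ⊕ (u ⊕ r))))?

T

p ⊕ s = F ⊕ T = T
t ∧ s = F ∧ T = F
t ↔ u = F ↔ F = T
t ∧ (t ↔ u) = F ∧ T = F
(t ∧ s) ↔ (t ∧ (t ↔ u)) = F ↔ F = T
((t ∧ s) ↔ (t ∧ (t ↔ u))) → s = T → T = T
(p ⊕ s) ⊕ (((t ∧ s) ↔ (t ∧ (t ↔ u))) → s) = T ⊕ T = F
t → ((p ⊕ s) ⊕ (((t ∧ s) ↔ (t ∧ (t ↔ u))) → s)) = F → F = T
(t → ((p ⊕ s) ⊕ (((t ∧ s) ↔ (t ∧ (t ↔ u))) → s))) → s = T → T = T
t → s = F → T = T
r → u = T → F = F
u ⊕ r = F ⊕ T = T
(r → u) ⊕ (u ⊕ r) = F ⊕ T = T
(t → s) ∨ ((r → u) ⊕ (u ⊕ r)) = T ∨ T = T
¬((t → s) ∨ ((r → u) ⊕ (u ⊕ r))) = ¬T = F
r ⊕ ¬((t → s) ∨ ((r → u) ⊕ (u ⊕ r))) = T ⊕ F = T
((t → ((p ⊕ s) ⊕ (((t ∧ s) ↔ (t ∧ (t ↔ u))) → s))) → s) ↔ (r ⊕ ¬((t → s) ∨ ((r → u) ⊕ (u ⊕ r)))) = T ↔ T = T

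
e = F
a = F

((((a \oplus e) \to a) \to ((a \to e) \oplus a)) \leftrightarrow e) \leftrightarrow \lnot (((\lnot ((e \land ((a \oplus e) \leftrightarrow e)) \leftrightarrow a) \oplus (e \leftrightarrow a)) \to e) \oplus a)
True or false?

a \oplus e = F \oplus F = F
(a \oplus e) \to a = F \to F = T
a \to e = F \to F = T
(a \to e) \oplus a = T \oplus F = T
((a \oplus e) \to a) \to ((a \to e) \oplus a) = T \to T = T
(((a \oplus e) \to a) \to ((a \to e) \oplus a)) \leftrightarrow e = T \leftrightarrow F = F
a \oplus e = F \oplus F = F
(a \oplus e) \leftrightarrow e = F \leftrightarrow F = T
e \land ((a \oplus e) \leftrightarrow e) = F \land T = F
(e \land ((a \oplus e) \leftrightarrow e)) \leftrightarrow a = F \leftrightarrow F = T
\lnot ((e \land ((a \oplus e) \leftrightarrow e)) \leftrightarrow a) = \lnot T = F
e \leftrightarrow a = F \leftrightarrow F = T
\lnot ((e \land ((a \oplus e) \leftrightarrow e)) \leftrightarrow a) \oplus (e \leftrightarrow a) = F \oplus T = T
(\lnot ((e \land ((a \oplus e) \leftrightarrow e)) \leftrightarrow a) \oplus (e \leftrightarrow a)) \to e = T \to F = F
((\lnot ((e \land ((a \oplus e) \leftrightarrow e)) \leftrightarrow a) \oplus (e \leftrightarrow a)) \to e) \oplus a = F \oplus F = F
\lnot (((\lnot ((e \land ((a \oplus e) \leftrightarrow e)) \leftrightarrow a) \oplus (e \leftrightarrow a)) \to e) \oplus a) = \lnot F = T
((((a \oplus e) \to a) \to ((a \to e) \oplus a)) \leftrightarrow e) \leftrightarrow \lnot (((\lnot ((e \land ((a \oplus e) \leftrightarrow e)) \leftrightarrow a) \oplus (e \leftrightarrow a)) \to e) \oplus a) = F \leftrightarrow T = F

F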